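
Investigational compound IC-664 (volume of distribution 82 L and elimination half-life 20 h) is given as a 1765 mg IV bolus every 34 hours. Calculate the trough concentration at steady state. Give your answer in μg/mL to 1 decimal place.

k = ln2/t½ = ln2/20 ≈ 0.034657 h⁻¹; fraction remaining f = e^(−kτ) = e^(−0.034657×34) ≈ 0.3078.
Accumulation ratio R = 1/(1 − f) ≈ 1/0.6922 ≈ 1.4447.
Each bolus raises the concentration by D/Vd = 1765/82 ≈ 21.524 μg/mL.
Cmax,ss = C₀/(1 − f) ≈ 21.524/0.6922 ≈ 31.095 μg/mL.
One interval later, Cmin,ss = Cmax,ss·e^(−kτ) ≈ 31.095 × 0.3078 ≈ 9.571 μg/mL.

9.6 μg/mL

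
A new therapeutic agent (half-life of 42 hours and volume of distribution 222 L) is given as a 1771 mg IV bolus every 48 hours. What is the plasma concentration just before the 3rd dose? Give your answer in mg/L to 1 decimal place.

f = (1/2)^(τ/t½) = (1/2)^(48/42) ≈ 0.4529.
C₀ = D/Vd = 1771/222 ≈ 7.977 mg/L.
Before the 3rd dose, 2 doses have been given. Superposition: Cmin = C₀·(f + f²).
≈ 7.977 × (0.4529 + 0.2051) ≈ 7.977 × 0.6580 ≈ 5.249 mg/L.

5.2 mg/L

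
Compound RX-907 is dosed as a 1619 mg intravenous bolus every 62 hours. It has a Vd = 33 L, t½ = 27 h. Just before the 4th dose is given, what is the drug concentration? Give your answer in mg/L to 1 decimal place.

12.4 mg/L

f = (1/2)^(τ/t½) = (1/2)^(62/27) ≈ 0.2036.
C₀ = D/Vd = 1619/33 ≈ 49.061 mg/L.
Before the 4th dose, 3 doses have been given. Superposition: Cmin = C₀·(f + f² + … + f^3).
≈ 49.061 × (0.2036 + 0.0415 + 0.0084) ≈ 49.061 × 0.2535 ≈ 12.437 mg/L.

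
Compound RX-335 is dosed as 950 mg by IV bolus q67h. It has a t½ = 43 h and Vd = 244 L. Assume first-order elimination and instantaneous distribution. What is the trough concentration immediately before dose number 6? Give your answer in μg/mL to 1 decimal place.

2.0 μg/mL

f = (1/2)^(τ/t½) = (1/2)^(67/43) ≈ 0.3396.
C₀ = D/Vd = 950/244 ≈ 3.893 μg/mL.
Before the 6th dose, 5 doses have been given. Superposition: Cmin = C₀·(f + f² + … + f^5).
≈ 3.893 × (0.3396 + 0.1153 + 0.0392 + 0.0133 + 0.0045) ≈ 3.893 × 0.5119 ≈ 1.993 μg/mL.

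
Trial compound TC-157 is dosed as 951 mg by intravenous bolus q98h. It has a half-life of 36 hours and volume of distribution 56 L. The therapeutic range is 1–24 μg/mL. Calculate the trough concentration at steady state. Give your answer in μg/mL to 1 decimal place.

3.0 μg/mL

Over one 98-h interval, 98/36 ≈ 2.7222 half-lives elapse, leaving f ≈ 0.1515 of each dose.
At steady state, accumulation factor R = 1/(1 − e^(−kτ)) ≈ 1.1786.
Each bolus raises the concentration by D/Vd = 951/56 ≈ 16.982 μg/mL.
Cmax,ss = C₀/(1 − f) ≈ 16.982/0.8485 ≈ 20.014 μg/mL.
Steady-state trough Cmin,ss = Cmax,ss·f ≈ 20.014 × 0.1515 ≈ 3.032 μg/mL.
Trough 3.0 μg/mL vs MEC 1 μg/mL: adequate.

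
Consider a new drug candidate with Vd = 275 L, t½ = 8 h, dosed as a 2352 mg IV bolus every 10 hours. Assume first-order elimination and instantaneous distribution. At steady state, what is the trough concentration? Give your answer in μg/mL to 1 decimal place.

Over one 10-h interval, 10/8 ≈ 1.25 half-lives elapse, leaving f ≈ 0.4204 of each dose.
At steady state, accumulation factor R = 1/(1 − e^(−kτ)) ≈ 1.7253.
Each bolus raises the concentration by D/Vd = 2352/275 ≈ 8.553 μg/mL.
Steady-state peak Cmax,ss = C₀·R ≈ 8.553 × 1.7253 ≈ 14.756 μg/mL.
Steady-state trough Cmin,ss = Cmax,ss·f ≈ 14.756 × 0.4204 ≈ 6.203 μg/mL.

6.2 μg/mL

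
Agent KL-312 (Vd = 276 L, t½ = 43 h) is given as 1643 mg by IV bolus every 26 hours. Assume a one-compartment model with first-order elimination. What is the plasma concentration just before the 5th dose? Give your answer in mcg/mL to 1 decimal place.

9.3 mcg/mL

f = (1/2)^(τ/t½) = (1/2)^(26/43) ≈ 0.6576.
C₀ = D/Vd = 1643/276 ≈ 5.953 mcg/mL.
Before the 5th dose, 4 doses have been given. Superposition: Cmin = C₀·(f + f² + … + f^4).
≈ 5.953 × (0.6576 + 0.4324 + 0.2844 + 0.1870) ≈ 5.953 × 1.5614 ≈ 9.295 mcg/mL.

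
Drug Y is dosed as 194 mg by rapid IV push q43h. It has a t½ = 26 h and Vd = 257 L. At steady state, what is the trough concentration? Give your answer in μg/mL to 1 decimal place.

Over one 43-h interval, 43/26 ≈ 1.6538 half-lives elapse, leaving f ≈ 0.3178 of each dose.
At steady state, accumulation factor R = 1/(1 − e^(−kτ)) ≈ 1.4658.
Each bolus raises the concentration by D/Vd = 194/257 ≈ 0.755 μg/mL.
Cmax,ss = C₀/(1 − f) ≈ 0.755/0.6822 ≈ 1.107 μg/mL.
One interval later, Cmin,ss = Cmax,ss·e^(−kτ) ≈ 1.107 × 0.3178 ≈ 0.352 μg/mL.

0.4 μg/mL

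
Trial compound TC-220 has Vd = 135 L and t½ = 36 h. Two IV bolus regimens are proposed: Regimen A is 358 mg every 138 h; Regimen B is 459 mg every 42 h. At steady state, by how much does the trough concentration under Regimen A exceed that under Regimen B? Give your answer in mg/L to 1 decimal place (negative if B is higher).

Regimen A: f = (1/2)^(138/36) ≈ 0.0702; Cmin,ss = (358/135)·f/(1−f) ≈ 0.200 mg/L.
Regimen B: f = (1/2)^(42/36) ≈ 0.4454; Cmin,ss = (459/135)·f/(1−f) ≈ 2.731 mg/L.
Difference ≈ 0.200 − 2.731 ≈ -2.531 mg/L.

-2.5 mg/L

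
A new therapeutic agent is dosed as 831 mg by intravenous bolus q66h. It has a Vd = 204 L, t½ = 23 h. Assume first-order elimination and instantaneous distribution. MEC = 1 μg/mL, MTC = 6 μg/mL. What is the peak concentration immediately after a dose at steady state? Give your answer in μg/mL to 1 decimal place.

τ/t½ = 66/23 ≈ 2.8696, so fraction remaining f = (1/2)^(66/23) ≈ 0.1368.
Accumulation ratio R = 1/(1 − f) ≈ 1/0.8632 ≈ 1.1585.
Each bolus raises the concentration by D/Vd = 831/204 ≈ 4.074 μg/mL.
Steady-state peak Cmax,ss = C₀·R ≈ 4.074 × 1.1585 ≈ 4.720 μg/mL.
Peak 4.7 μg/mL vs MTC 6 μg/mL: below toxic threshold.

4.7 μg/mL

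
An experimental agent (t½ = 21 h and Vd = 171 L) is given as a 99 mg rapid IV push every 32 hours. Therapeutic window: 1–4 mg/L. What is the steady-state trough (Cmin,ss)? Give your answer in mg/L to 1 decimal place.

Over one 32-h interval, 32/21 ≈ 1.5238 half-lives elapse, leaving f ≈ 0.3478 of each dose.
At steady state, accumulation factor R = 1/(1 − e^(−kτ)) ≈ 1.5333.
Each bolus raises the concentration by D/Vd = 99/171 ≈ 0.579 mg/L.
Steady-state peak Cmax,ss = C₀·R ≈ 0.579 × 1.5333 ≈ 0.888 mg/L.
One interval later, Cmin,ss = Cmax,ss·e^(−kτ) ≈ 0.888 × 0.3478 ≈ 0.309 mg/L.
Trough 0.3 mg/L vs MEC 1 mg/L: subtherapeutic.

0.3 mg/L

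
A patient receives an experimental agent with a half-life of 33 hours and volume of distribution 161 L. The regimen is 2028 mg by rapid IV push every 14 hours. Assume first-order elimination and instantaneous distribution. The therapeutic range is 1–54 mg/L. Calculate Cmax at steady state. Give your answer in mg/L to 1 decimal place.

τ/t½ = 14/33 ≈ 0.42424, so fraction remaining f = (1/2)^(14/33) ≈ 0.7452.
At steady state, accumulation factor R = 1/(1 − e^(−kτ)) ≈ 3.9246.
Single-dose peak C₀ = D/Vd = 2028/161 ≈ 12.596 mg/L.
Cmax,ss = C₀/(1 − f) ≈ 12.596/0.2548 ≈ 49.435 mg/L.
Peak 49.4 mg/L vs MTC 54 mg/L: below toxic threshold.

49.4 mg/L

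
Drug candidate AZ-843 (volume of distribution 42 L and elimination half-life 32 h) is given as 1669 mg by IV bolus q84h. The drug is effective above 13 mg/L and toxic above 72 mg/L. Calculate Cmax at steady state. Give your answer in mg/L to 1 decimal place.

47.4 mg/L

k = ln2/t½ = ln2/32 ≈ 0.021661 h⁻¹; fraction remaining f = e^(−kτ) = e^(−0.021661×84) ≈ 0.1621.
At steady state, accumulation factor R = 1/(1 − e^(−kτ)) ≈ 1.1935.
Single-dose peak C₀ = D/Vd = 1669/42 ≈ 39.738 mg/L.
Steady-state peak Cmax,ss = C₀·R ≈ 39.738 × 1.1935 ≈ 47.427 mg/L.
Peak 47.4 mg/L vs MTC 72 mg/L: below toxic threshold.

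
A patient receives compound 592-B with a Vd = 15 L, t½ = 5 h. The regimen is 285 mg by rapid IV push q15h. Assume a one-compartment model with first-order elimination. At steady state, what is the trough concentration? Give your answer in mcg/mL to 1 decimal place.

2.7 mcg/mL

τ = 15 h = 3 half-lives, so f = (1/2)^3 = 0.125.
At steady state, R = 1/(1 − 0.125) = 8/7.
Single-dose peak C₀ = D/Vd = 285/15 = 19 mcg/mL.
Steady-state peak Cmax,ss = C₀·R = 19 × 8/7 ≈ 21.714 mcg/mL.
Steady-state trough Cmin,ss = Cmax,ss·f ≈ 21.714 × 0.125 ≈ 2.714 mcg/mL.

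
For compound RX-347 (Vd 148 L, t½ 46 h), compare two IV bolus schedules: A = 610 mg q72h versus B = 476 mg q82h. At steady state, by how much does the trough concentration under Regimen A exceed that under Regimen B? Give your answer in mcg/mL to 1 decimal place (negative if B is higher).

Regimen A: f = (1/2)^(72/46) ≈ 0.3379; Cmin,ss = (610/148)·f/(1−f) ≈ 2.103 mcg/mL.
Regimen B: f = (1/2)^(82/46) ≈ 0.2907; Cmin,ss = (476/148)·f/(1−f) ≈ 1.318 mcg/mL.
Difference ≈ 2.103 − 1.318 ≈ 0.785 mcg/mL.

0.8 mcg/mL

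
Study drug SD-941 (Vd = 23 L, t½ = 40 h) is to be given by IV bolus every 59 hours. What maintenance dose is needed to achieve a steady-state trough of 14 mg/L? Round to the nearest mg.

τ/t½ = 59/40 ≈ 1.475, so f = (1/2)^(59/40) ≈ 0.359733.
Cmin,ss = (D/Vd)·f/(1−f), so D = Cmin,ss·Vd·(1−f)/f.
D = 14 × 23 × (1−f)/f ≈ 14 × 23 × 1.77984 ≈ 573.11 mg.

573 mg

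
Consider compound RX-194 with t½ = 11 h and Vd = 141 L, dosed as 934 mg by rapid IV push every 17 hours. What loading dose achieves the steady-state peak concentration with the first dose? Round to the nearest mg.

1421 mg

f = (1/2)^(17/11) ≈ 0.342588; accumulation ratio R = 1/(1−f) ≈ 1.52112.
Loading dose to hit Cmax,ss on first dose: D_load = D_maint·R ≈ 934 × 1.52112 ≈ 1420.73 mg.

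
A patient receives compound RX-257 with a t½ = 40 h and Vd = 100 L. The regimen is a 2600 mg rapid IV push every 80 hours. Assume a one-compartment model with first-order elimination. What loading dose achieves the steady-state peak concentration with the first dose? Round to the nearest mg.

f = (1/2)^(80/40) ≈ 0.250000; accumulation ratio R = 1/(1−f) ≈ 1.33333.
Loading dose to hit Cmax,ss on first dose: D_load = D_maint·R ≈ 2600 × 1.33333 ≈ 3466.66 mg.

3467 mg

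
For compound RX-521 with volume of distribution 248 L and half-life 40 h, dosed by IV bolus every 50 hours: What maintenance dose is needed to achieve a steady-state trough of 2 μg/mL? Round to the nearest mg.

684 mg

τ/t½ = 50/40 ≈ 1.25, so f = (1/2)^(50/40) ≈ 0.420448.
Cmin,ss = (D/Vd)·f/(1−f), so D = Cmin,ss·Vd·(1−f)/f.
D = 2 × 248 × (1−f)/f ≈ 2 × 248 × 1.37842 ≈ 683.70 mg.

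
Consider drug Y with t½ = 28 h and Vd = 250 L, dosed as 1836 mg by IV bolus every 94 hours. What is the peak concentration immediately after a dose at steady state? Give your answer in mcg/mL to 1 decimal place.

8.1 mcg/mL

τ/t½ = 94/28 ≈ 3.3571, so fraction remaining f = (1/2)^(94/28) ≈ 0.0976.
Accumulation ratio R = 1/(1 − f) ≈ 1/0.9024 ≈ 1.1082.
Each bolus raises the concentration by D/Vd = 1836/250 ≈ 7.344 mcg/mL.
Steady-state peak Cmax,ss = C₀·R ≈ 7.344 × 1.1082 ≈ 8.139 mcg/mL.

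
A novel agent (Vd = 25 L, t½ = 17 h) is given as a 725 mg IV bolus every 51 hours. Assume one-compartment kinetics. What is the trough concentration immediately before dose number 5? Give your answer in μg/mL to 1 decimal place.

4.1 μg/mL

f = (1/2)^(τ/t½) = (1/2)^(51/17) ≈ 0.1250.
C₀ = D/Vd = 725/25 ≈ 29.000 μg/mL.
Before the 5th dose, 4 doses have been given. Superposition: Cmin = C₀·(f + f² + … + f^4).
≈ 29.000 × (0.1250 + 0.0156 + 0.0020 + 0.0002) ≈ 29.000 × 0.1428 ≈ 4.141 μg/mL.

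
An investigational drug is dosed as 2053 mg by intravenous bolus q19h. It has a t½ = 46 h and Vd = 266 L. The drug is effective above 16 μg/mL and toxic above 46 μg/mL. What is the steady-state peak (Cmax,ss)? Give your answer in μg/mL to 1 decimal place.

31.0 μg/mL

Over one 19-h interval, 19/46 ≈ 0.41304 half-lives elapse, leaving f ≈ 0.7510 of each dose.
At steady state, accumulation factor R = 1/(1 − e^(−kτ)) ≈ 4.0161.
Single-dose peak C₀ = D/Vd = 2053/266 ≈ 7.718 μg/mL.
Steady-state peak Cmax,ss = C₀·R ≈ 7.718 × 4.0161 ≈ 30.996 μg/mL.
Peak 31.0 μg/mL vs MTC 46 μg/mL: below toxic threshold.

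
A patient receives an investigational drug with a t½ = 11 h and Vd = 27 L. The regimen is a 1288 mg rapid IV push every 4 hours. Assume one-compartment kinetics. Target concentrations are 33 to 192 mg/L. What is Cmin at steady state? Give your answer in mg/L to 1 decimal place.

k = ln2/t½ = ln2/11 ≈ 0.063013 h⁻¹; fraction remaining f = e^(−kτ) = e^(−0.063013×4) ≈ 0.7772.
Each bolus raises the concentration by D/Vd = 1288/27 ≈ 47.704 mg/L.
Steady-state trough Cmin,ss = C₀·f/(1−f) ≈ 47.704 × 0.7772/0.2228 ≈ 166.407 mg/L.
Trough 166.4 mg/L vs MEC 33 mg/L: adequate.

166.4 mg/L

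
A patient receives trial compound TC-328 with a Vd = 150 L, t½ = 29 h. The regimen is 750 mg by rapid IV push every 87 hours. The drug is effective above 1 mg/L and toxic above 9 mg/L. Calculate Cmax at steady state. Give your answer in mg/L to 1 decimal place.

τ = 87 h = 3 half-lives, so f = (1/2)^3 = 0.125.
Accumulation ratio R = 1/(1 − f) = 1/0.875 = 8/7.
Single-dose peak C₀ = D/Vd = 750/150 = 5 mg/L.
Steady-state peak Cmax,ss = C₀·R = 5 × 8/7 ≈ 5.714 mg/L.
Peak 5.7 mg/L vs MTC 9 mg/L: below toxic threshold.

5.7 mg/L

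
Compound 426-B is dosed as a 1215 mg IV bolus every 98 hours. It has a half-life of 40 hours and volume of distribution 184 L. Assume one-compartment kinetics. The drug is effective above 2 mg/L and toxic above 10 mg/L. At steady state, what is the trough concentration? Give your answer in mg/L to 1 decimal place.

k = ln2/t½ = ln2/40 ≈ 0.017329 h⁻¹; fraction remaining f = e^(−kτ) = e^(−0.017329×98) ≈ 0.1830.
Accumulation ratio R = 1/(1 − f) ≈ 1/0.8170 ≈ 1.2240.
Each bolus raises the concentration by D/Vd = 1215/184 ≈ 6.603 mg/L.
Steady-state peak Cmax,ss = C₀·R ≈ 6.603 × 1.2240 ≈ 8.082 mg/L.
Steady-state trough Cmin,ss = Cmax,ss·f ≈ 8.082 × 0.1830 ≈ 1.479 mg/L.
Trough 1.5 mg/L vs MEC 2 mg/L: subtherapeutic.

1.5 mg/L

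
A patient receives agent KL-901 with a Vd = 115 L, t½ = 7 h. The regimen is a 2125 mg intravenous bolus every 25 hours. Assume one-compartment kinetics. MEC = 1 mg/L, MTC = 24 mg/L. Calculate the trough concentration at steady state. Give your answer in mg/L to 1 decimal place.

1.7 mg/L

k = ln2/t½ = ln2/7 ≈ 0.099021 h⁻¹; fraction remaining f = e^(−kτ) = e^(−0.099021×25) ≈ 0.0841.
At steady state, accumulation factor R = 1/(1 − e^(−kτ)) ≈ 1.0918.
Each bolus raises the concentration by D/Vd = 2125/115 ≈ 18.478 mg/L.
Steady-state peak Cmax,ss = C₀·R ≈ 18.478 × 1.0918 ≈ 20.174 mg/L.
One interval later, Cmin,ss = Cmax,ss·e^(−kτ) ≈ 20.174 × 0.0841 ≈ 1.697 mg/L.
Trough 1.7 mg/L vs MEC 1 mg/L: adequate.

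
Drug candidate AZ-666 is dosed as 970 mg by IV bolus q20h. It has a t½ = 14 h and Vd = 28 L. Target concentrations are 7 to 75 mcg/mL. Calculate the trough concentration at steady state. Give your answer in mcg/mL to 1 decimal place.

k = ln2/t½ = ln2/14 ≈ 0.049511 h⁻¹; fraction remaining f = e^(−kτ) = e^(−0.049511×20) ≈ 0.3715.
Accumulation ratio R = 1/(1 − f) ≈ 1/0.6285 ≈ 1.5911.
Each bolus raises the concentration by D/Vd = 970/28 ≈ 34.643 mcg/mL.
Steady-state peak Cmax,ss = C₀·R ≈ 34.643 × 1.5911 ≈ 55.120 mcg/mL.
Steady-state trough Cmin,ss = Cmax,ss·f ≈ 55.120 × 0.3715 ≈ 20.477 mcg/mL.
Trough 20.5 mcg/mL vs MEC 7 mcg/mL: adequate.

20.5 mcg/mL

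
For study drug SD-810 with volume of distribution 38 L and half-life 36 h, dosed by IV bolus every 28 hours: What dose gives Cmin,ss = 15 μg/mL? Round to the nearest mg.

τ/t½ = 28/36 ≈ 0.77778, so f = (1/2)^(28/36) ≈ 0.583265.
Cmin,ss = (D/Vd)·f/(1−f), so D = Cmin,ss·Vd·(1−f)/f.
D = 15 × 38 × (1−f)/f ≈ 15 × 38 × 0.71449 ≈ 407.26 mg.

407 mg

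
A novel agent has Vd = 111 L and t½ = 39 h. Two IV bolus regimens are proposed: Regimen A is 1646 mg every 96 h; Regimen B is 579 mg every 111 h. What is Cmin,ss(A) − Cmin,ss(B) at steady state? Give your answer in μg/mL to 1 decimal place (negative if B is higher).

Regimen A: f = (1/2)^(96/39) ≈ 0.1816; Cmin,ss = (1646/111)·f/(1−f) ≈ 3.290 μg/mL.
Regimen B: f = (1/2)^(111/39) ≈ 0.1391; Cmin,ss = (579/111)·f/(1−f) ≈ 0.843 μg/mL.
Difference ≈ 3.290 − 0.843 ≈ 2.447 μg/mL.

2.4 μg/mL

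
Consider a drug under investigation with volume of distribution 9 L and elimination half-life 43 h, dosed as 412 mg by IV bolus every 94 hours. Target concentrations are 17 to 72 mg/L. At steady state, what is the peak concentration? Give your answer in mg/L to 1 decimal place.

58.7 mg/L

τ/t½ = 94/43 ≈ 2.186, so fraction remaining f = (1/2)^(94/43) ≈ 0.2198.
Accumulation ratio R = 1/(1 − f) ≈ 1/0.7802 ≈ 1.2817.
Single-dose peak C₀ = D/Vd = 412/9 ≈ 45.778 mg/L.
Steady-state peak Cmax,ss = C₀·R ≈ 45.778 × 1.2817 ≈ 58.674 mg/L.
Peak 58.7 mg/L vs MTC 72 mg/L: below toxic threshold.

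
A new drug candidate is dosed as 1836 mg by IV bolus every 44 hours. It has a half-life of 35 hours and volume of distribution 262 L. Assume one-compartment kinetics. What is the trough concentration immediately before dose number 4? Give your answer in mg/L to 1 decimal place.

4.7 mg/L

f = (1/2)^(τ/t½) = (1/2)^(44/35) ≈ 0.4184.
C₀ = D/Vd = 1836/262 ≈ 7.008 mg/L.
Before the 4th dose, 3 doses have been given. Superposition: Cmin = C₀·(f + f² + … + f^3).
≈ 7.008 × (0.4184 + 0.1751 + 0.0732) ≈ 7.008 × 0.6667 ≈ 4.672 mg/L.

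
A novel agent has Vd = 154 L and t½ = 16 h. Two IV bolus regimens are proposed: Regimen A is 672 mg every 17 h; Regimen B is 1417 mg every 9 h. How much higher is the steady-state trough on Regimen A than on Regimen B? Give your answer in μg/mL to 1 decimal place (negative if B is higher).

-15.3 μg/mL

Regimen A: f = (1/2)^(17/16) ≈ 0.4788; Cmin,ss = (672/154)·f/(1−f) ≈ 4.009 μg/mL.
Regimen B: f = (1/2)^(9/16) ≈ 0.6771; Cmin,ss = (1417/154)·f/(1−f) ≈ 19.295 μg/mL.
Difference ≈ 4.009 − 19.295 ≈ -15.286 μg/mL.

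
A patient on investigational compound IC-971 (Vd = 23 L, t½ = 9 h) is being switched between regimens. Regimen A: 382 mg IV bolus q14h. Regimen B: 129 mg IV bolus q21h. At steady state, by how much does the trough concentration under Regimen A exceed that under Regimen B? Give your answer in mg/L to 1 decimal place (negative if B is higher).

Regimen A: f = (1/2)^(14/9) ≈ 0.3402; Cmin,ss = (382/23)·f/(1−f) ≈ 8.564 mg/L.
Regimen B: f = (1/2)^(21/9) ≈ 0.1984; Cmin,ss = (129/23)·f/(1−f) ≈ 1.388 mg/L.
Difference ≈ 8.564 − 1.388 ≈ 7.176 mg/L.

7.2 mg/L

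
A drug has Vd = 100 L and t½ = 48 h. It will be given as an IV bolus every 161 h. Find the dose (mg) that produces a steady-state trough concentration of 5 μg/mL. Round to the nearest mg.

τ/t½ = 161/48 ≈ 3.3542, so f = (1/2)^(161/48) ≈ 0.097790.
Cmin,ss = (D/Vd)·f/(1−f), so D = Cmin,ss·Vd·(1−f)/f.
D = 5 × 100 × (1−f)/f ≈ 5 × 100 × 9.22599 ≈ 4612.99 mg.

4613 mg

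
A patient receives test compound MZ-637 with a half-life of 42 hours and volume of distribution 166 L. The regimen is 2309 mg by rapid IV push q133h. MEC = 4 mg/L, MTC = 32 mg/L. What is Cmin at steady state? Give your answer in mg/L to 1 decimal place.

Over one 133-h interval, 133/42 ≈ 3.1667 half-lives elapse, leaving f ≈ 0.1114 of each dose.
Each bolus raises the concentration by D/Vd = 2309/166 ≈ 13.910 mg/L.
Steady-state trough Cmin,ss = C₀·f/(1−f) ≈ 13.910 × 0.1114/0.8886 ≈ 1.744 mg/L.
Trough 1.7 mg/L vs MEC 4 mg/L: subtherapeutic.

1.7 mg/L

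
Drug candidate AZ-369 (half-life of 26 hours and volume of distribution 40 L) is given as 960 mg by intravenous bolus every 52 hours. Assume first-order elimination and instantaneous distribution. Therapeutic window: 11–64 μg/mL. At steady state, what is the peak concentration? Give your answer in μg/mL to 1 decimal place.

32.0 μg/mL

τ = 52 h = 2 half-lives, so f = (1/2)^2 = 0.25.
Accumulation ratio R = 1/(1 − f) = 1/0.75 = 4/3.
Single-dose peak C₀ = D/Vd = 960/40 = 24 μg/mL.
Steady-state peak Cmax,ss = C₀·R = 24 × 4/3 ≈ 32.000 μg/mL.
Peak 32.0 μg/mL vs MTC 64 μg/mL: below toxic threshold.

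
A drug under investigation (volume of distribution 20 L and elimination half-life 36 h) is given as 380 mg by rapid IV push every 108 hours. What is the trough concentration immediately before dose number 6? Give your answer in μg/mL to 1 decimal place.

f = (1/2)^(τ/t½) = (1/2)^(108/36) ≈ 0.1250.
C₀ = D/Vd = 380/20 ≈ 19.000 μg/mL.
Before the 6th dose, 5 doses have been given. Superposition: Cmin = C₀·(f + f² + … + f^5).
≈ 19.000 × (0.1250 + 0.0156 + 0.0020 + 0.0002 + 0.0000) ≈ 19.000 × 0.1428 ≈ 2.713 μg/mL.

2.7 μg/mL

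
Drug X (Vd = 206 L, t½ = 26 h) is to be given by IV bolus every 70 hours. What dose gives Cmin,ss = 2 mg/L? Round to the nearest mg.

τ/t½ = 70/26 ≈ 2.6923, so f = (1/2)^(70/26) ≈ 0.154716.
Cmin,ss = (D/Vd)·f/(1−f), so D = Cmin,ss·Vd·(1−f)/f.
D = 2 × 206 × (1−f)/f ≈ 2 × 206 × 5.46346 ≈ 2250.95 mg.

2251 mg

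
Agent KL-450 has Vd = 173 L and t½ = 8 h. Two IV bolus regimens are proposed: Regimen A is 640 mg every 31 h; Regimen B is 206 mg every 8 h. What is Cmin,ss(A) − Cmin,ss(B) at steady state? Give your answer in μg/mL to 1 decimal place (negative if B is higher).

Regimen A: f = (1/2)^(31/8) ≈ 0.0682; Cmin,ss = (640/173)·f/(1−f) ≈ 0.271 μg/mL.
Regimen B: f = (1/2)^(8/8) ≈ 0.5000; Cmin,ss = (206/173)·f/(1−f) ≈ 1.191 μg/mL.
Difference ≈ 0.271 − 1.191 ≈ -0.920 μg/mL.

-0.9 μg/mL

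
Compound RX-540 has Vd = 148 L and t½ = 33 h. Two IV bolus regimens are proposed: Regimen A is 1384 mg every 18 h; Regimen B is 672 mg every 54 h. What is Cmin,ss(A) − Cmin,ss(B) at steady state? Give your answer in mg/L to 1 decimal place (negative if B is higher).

18.2 mg/L

Regimen A: f = (1/2)^(18/33) ≈ 0.6852; Cmin,ss = (1384/148)·f/(1−f) ≈ 20.354 mg/L.
Regimen B: f = (1/2)^(54/33) ≈ 0.3217; Cmin,ss = (672/148)·f/(1−f) ≈ 2.153 mg/L.
Difference ≈ 20.354 − 2.153 ≈ 18.201 mg/L.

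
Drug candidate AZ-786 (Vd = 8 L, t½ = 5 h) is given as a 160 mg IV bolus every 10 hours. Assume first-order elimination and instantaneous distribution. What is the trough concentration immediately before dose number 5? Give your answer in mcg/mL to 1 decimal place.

f = (1/2)^(τ/t½) = (1/2)^(10/5) ≈ 0.2500.
C₀ = D/Vd = 160/8 ≈ 20.000 mcg/mL.
Before the 5th dose, 4 doses have been given. Superposition: Cmin = C₀·(f + f² + … + f^4).
≈ 20.000 × (0.2500 + 0.0625 + 0.0156 + 0.0039) ≈ 20.000 × 0.3320 ≈ 6.640 mcg/mL.

6.6 mcg/mL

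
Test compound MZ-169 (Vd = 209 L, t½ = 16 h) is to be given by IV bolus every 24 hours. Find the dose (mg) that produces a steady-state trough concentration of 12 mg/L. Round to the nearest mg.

4586 mg

τ/t½ = 24/16 ≈ 1.5, so f = (1/2)^(24/16) ≈ 0.353553.
Cmin,ss = (D/Vd)·f/(1−f), so D = Cmin,ss·Vd·(1−f)/f.
D = 12 × 209 × (1−f)/f ≈ 12 × 209 × 1.82843 ≈ 4585.70 mg.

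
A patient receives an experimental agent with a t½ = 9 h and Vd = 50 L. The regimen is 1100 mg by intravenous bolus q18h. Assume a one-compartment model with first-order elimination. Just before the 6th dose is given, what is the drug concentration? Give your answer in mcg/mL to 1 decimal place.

f = (1/2)^(τ/t½) = (1/2)^(18/9) ≈ 0.2500.
C₀ = D/Vd = 1100/50 ≈ 22.000 mcg/mL.
Before the 6th dose, 5 doses have been given. Superposition: Cmin = C₀·(f + f² + … + f^5).
≈ 22.000 × (0.2500 + 0.0625 + 0.0156 + 0.0039 + 0.0010) ≈ 22.000 × 0.3330 ≈ 7.326 mcg/mL.

7.3 mcg/mL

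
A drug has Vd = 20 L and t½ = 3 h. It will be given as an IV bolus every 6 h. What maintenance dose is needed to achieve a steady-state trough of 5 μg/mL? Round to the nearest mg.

τ/t½ = 6/3 ≈ 2, so f = (1/2)^(6/3) ≈ 0.250000.
Cmin,ss = (D/Vd)·f/(1−f), so D = Cmin,ss·Vd·(1−f)/f.
D = 5 × 20 × (1−f)/f ≈ 5 × 20 × 3.00000 ≈ 300.00 mg.

300 mg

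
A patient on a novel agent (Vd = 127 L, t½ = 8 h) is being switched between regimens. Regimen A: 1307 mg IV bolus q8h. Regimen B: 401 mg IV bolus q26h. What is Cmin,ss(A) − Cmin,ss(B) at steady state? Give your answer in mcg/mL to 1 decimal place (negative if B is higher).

9.9 mcg/mL

Regimen A: f = (1/2)^(8/8) ≈ 0.5000; Cmin,ss = (1307/127)·f/(1−f) ≈ 10.291 mcg/mL.
Regimen B: f = (1/2)^(26/8) ≈ 0.1051; Cmin,ss = (401/127)·f/(1−f) ≈ 0.371 mcg/mL.
Difference ≈ 10.291 − 0.371 ≈ 9.920 mcg/mL.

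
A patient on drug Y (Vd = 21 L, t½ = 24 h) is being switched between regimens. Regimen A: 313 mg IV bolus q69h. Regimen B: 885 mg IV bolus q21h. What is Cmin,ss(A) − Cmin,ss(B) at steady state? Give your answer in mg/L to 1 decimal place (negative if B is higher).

-48.2 mg/L

Regimen A: f = (1/2)^(69/24) ≈ 0.1363; Cmin,ss = (313/21)·f/(1−f) ≈ 2.352 mg/L.
Regimen B: f = (1/2)^(21/24) ≈ 0.5453; Cmin,ss = (885/21)·f/(1−f) ≈ 50.540 mg/L.
Difference ≈ 2.352 − 50.540 ≈ -48.188 mg/L.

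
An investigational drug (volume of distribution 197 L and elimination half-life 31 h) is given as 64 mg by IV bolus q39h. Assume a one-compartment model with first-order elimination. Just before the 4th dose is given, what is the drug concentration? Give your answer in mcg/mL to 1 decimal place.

f = (1/2)^(τ/t½) = (1/2)^(39/31) ≈ 0.4181.
C₀ = D/Vd = 64/197 ≈ 0.325 mcg/mL.
Before the 4th dose, 3 doses have been given. Superposition: Cmin = C₀·(f + f² + … + f^3).
≈ 0.325 × (0.4181 + 0.1748 + 0.0731) ≈ 0.325 × 0.6660 ≈ 0.216 mcg/mL.

0.2 mcg/mL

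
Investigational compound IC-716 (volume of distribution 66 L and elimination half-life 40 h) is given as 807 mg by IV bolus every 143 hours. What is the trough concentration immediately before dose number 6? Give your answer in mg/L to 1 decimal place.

f = (1/2)^(τ/t½) = (1/2)^(143/40) ≈ 0.0839.
C₀ = D/Vd = 807/66 ≈ 12.227 mg/L.
Before the 6th dose, 5 doses have been given. Superposition: Cmin = C₀·(f + f² + … + f^5).
≈ 12.227 × (0.0839 + 0.0070 + 0.0006 + 0.0000 + 0.0000) ≈ 12.227 × 0.0915 ≈ 1.119 mg/L.

1.1 mg/L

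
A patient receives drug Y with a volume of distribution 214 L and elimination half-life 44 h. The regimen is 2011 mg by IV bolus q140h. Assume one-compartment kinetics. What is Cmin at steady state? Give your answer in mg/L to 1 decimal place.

Over one 140-h interval, 140/44 ≈ 3.1818 half-lives elapse, leaving f ≈ 0.1102 of each dose.
Single-dose peak C₀ = D/Vd = 2011/214 ≈ 9.397 mg/L.
Steady-state trough Cmin,ss = C₀·f/(1−f) ≈ 9.397 × 0.1102/0.8898 ≈ 1.164 mg/L.

1.2 mg/L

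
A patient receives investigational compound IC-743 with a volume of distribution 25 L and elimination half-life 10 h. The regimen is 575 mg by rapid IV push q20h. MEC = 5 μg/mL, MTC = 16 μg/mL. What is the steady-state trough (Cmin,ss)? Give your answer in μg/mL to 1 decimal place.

7.7 μg/mL

The dosing interval is 2 half-lives, so f = 2^(−2) = 0.25.
Accumulation ratio R = 1/(1 − f) = 1/0.75 = 4/3.
Single-dose peak C₀ = D/Vd = 575/25 = 23 μg/mL.
Steady-state peak Cmax,ss = C₀·R = 23 × 4/3 ≈ 30.667 μg/mL.
Steady-state trough Cmin,ss = Cmax,ss·f ≈ 30.667 × 0.25 ≈ 7.667 μg/mL.
Trough 7.7 μg/mL vs MEC 5 μg/mL: adequate.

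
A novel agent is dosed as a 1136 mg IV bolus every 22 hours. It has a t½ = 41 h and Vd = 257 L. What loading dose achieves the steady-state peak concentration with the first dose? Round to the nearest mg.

3657 mg

f = (1/2)^(22/41) ≈ 0.689401; accumulation ratio R = 1/(1−f) ≈ 3.21959.
Loading dose to hit Cmax,ss on first dose: D_load = D_maint·R ≈ 1136 × 3.21959 ≈ 3657.45 mg.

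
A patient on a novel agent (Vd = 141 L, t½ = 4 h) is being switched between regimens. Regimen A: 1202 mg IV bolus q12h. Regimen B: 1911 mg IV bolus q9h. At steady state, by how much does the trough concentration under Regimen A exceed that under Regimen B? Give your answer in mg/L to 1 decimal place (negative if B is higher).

-2.4 mg/L

Regimen A: f = (1/2)^(12/4) ≈ 0.1250; Cmin,ss = (1202/141)·f/(1−f) ≈ 1.218 mg/L.
Regimen B: f = (1/2)^(9/4) ≈ 0.2102; Cmin,ss = (1911/141)·f/(1−f) ≈ 3.607 mg/L.
Difference ≈ 1.218 − 3.607 ≈ -2.389 mg/L.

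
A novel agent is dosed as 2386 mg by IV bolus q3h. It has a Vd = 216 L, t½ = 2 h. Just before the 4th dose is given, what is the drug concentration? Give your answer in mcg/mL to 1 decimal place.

f = (1/2)^(τ/t½) = (1/2)^(3/2) ≈ 0.3536.
C₀ = D/Vd = 2386/216 ≈ 11.046 mcg/mL.
Before the 4th dose, 3 doses have been given. Superposition: Cmin = C₀·(f + f² + … + f^3).
≈ 11.046 × (0.3536 + 0.1250 + 0.0442) ≈ 11.046 × 0.5228 ≈ 5.775 mcg/mL.

5.8 mcg/mL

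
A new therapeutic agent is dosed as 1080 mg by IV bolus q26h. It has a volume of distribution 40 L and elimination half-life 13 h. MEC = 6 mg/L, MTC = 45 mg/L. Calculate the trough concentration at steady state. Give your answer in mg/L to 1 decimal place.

9.0 mg/L

The dosing interval is 2 half-lives, so f = 2^(−2) = 0.25.
Accumulation ratio R = 1/(1 − f) = 1/0.75 = 4/3.
Single-dose peak C₀ = D/Vd = 1080/40 = 27 mg/L.
Steady-state peak Cmax,ss = C₀·R = 27 × 4/3 ≈ 36.000 mg/L.
Steady-state trough Cmin,ss = Cmax,ss·f ≈ 36.000 × 0.25 ≈ 9.000 mg/L.
Trough 9.0 mg/L vs MEC 6 mg/L: adequate.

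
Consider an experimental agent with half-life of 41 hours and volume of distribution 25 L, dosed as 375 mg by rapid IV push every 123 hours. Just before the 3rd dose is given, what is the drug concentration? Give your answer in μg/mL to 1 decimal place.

f = (1/2)^(τ/t½) = (1/2)^(123/41) ≈ 0.1250.
C₀ = D/Vd = 375/25 ≈ 15.000 μg/mL.
Before the 3rd dose, 2 doses have been given. Superposition: Cmin = C₀·(f + f²).
≈ 15.000 × (0.1250 + 0.0156) ≈ 15.000 × 0.1406 ≈ 2.109 μg/mL.

2.1 μg/mL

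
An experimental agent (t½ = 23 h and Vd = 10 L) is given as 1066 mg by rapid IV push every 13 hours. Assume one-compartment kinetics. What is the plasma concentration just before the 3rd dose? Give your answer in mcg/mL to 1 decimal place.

f = (1/2)^(τ/t½) = (1/2)^(13/23) ≈ 0.6759.
C₀ = D/Vd = 1066/10 ≈ 106.600 mcg/mL.
Before the 3rd dose, 2 doses have been given. Superposition: Cmin = C₀·(f + f²).
≈ 106.600 × (0.6759 + 0.4568) ≈ 106.600 × 1.1327 ≈ 120.746 mcg/mL.

120.7 mcg/mL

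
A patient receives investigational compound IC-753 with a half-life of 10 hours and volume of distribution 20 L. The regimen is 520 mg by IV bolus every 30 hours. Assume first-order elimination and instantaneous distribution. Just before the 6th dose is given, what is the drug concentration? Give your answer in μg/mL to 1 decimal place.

3.7 μg/mL

f = (1/2)^(τ/t½) = (1/2)^(30/10) ≈ 0.1250.
C₀ = D/Vd = 520/20 ≈ 26.000 μg/mL.
Before the 6th dose, 5 doses have been given. Superposition: Cmin = C₀·(f + f² + … + f^5).
≈ 26.000 × (0.1250 + 0.0156 + 0.0020 + 0.0002 + 0.0000) ≈ 26.000 × 0.1428 ≈ 3.713 μg/mL.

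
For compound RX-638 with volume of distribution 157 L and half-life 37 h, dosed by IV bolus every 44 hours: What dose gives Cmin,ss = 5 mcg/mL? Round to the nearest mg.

1005 mg

τ/t½ = 44/37 ≈ 1.1892, so f = (1/2)^(44/37) ≈ 0.438549.
Cmin,ss = (D/Vd)·f/(1−f), so D = Cmin,ss·Vd·(1−f)/f.
D = 5 × 157 × (1−f)/f ≈ 5 × 157 × 1.28025 ≈ 1005.00 mg.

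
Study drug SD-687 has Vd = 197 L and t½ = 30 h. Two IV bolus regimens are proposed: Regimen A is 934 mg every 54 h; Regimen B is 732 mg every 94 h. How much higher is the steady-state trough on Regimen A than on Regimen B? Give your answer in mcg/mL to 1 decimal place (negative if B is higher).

1.4 mcg/mL

Regimen A: f = (1/2)^(54/30) ≈ 0.2872; Cmin,ss = (934/197)·f/(1−f) ≈ 1.910 mcg/mL.
Regimen B: f = (1/2)^(94/30) ≈ 0.1140; Cmin,ss = (732/197)·f/(1−f) ≈ 0.478 mcg/mL.
Difference ≈ 1.910 − 0.478 ≈ 1.432 mcg/mL.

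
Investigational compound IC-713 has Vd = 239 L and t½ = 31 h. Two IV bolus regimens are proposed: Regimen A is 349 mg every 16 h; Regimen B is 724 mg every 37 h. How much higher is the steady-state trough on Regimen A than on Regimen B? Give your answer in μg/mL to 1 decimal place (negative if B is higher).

Regimen A: f = (1/2)^(16/31) ≈ 0.6992; Cmin,ss = (349/239)·f/(1−f) ≈ 3.394 μg/mL.
Regimen B: f = (1/2)^(37/31) ≈ 0.4372; Cmin,ss = (724/239)·f/(1−f) ≈ 2.353 μg/mL.
Difference ≈ 3.394 − 2.353 ≈ 1.041 μg/mL.

1.0 μg/mL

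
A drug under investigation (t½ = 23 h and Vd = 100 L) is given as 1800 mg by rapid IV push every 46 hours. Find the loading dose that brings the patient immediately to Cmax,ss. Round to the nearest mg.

f = (1/2)^(46/23) ≈ 0.250000; accumulation ratio R = 1/(1−f) ≈ 1.33333.
Loading dose to hit Cmax,ss on first dose: D_load = D_maint·R ≈ 1800 × 1.33333 ≈ 2399.99 mg.

2400 mg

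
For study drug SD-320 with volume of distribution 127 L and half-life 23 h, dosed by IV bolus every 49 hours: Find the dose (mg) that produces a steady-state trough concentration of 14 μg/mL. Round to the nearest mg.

τ/t½ = 49/23 ≈ 2.1304, so f = (1/2)^(49/23) ≈ 0.228389.
Cmin,ss = (D/Vd)·f/(1−f), so D = Cmin,ss·Vd·(1−f)/f.
D = 14 × 127 × (1−f)/f ≈ 14 × 127 × 3.37849 ≈ 6006.96 mg.

6007 mg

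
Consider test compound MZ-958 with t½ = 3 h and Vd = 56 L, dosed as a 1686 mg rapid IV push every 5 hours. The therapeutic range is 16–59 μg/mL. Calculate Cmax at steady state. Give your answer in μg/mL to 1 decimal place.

44.0 μg/mL

Over one 5-h interval, 5/3 ≈ 1.6667 half-lives elapse, leaving f ≈ 0.3150 of each dose.
At steady state, accumulation factor R = 1/(1 − e^(−kτ)) ≈ 1.4599.
Single-dose peak C₀ = D/Vd = 1686/56 ≈ 30.107 μg/mL.
Cmax,ss = C₀/(1 − f) ≈ 30.107/0.6850 ≈ 43.952 μg/mL.
Peak 44.0 μg/mL vs MTC 59 μg/mL: below toxic threshold.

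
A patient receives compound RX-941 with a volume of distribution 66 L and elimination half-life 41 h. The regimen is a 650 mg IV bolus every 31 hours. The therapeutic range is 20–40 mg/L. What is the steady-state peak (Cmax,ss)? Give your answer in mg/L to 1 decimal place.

24.1 mg/L

k = ln2/t½ = ln2/41 ≈ 0.016906 h⁻¹; fraction remaining f = e^(−kτ) = e^(−0.016906×31) ≈ 0.5921.
Accumulation ratio R = 1/(1 − f) ≈ 1/0.4079 ≈ 2.4516.
Each bolus raises the concentration by D/Vd = 650/66 ≈ 9.848 mg/L.
Cmax,ss = C₀/(1 − f) ≈ 9.848/0.4079 ≈ 24.143 mg/L.
Peak 24.1 mg/L vs MTC 40 mg/L: below toxic threshold.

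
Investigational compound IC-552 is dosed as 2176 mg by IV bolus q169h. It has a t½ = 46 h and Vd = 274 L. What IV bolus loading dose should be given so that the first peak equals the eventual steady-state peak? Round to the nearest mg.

2361 mg

f = (1/2)^(169/46) ≈ 0.078351; accumulation ratio R = 1/(1−f) ≈ 1.08501.
Loading dose to hit Cmax,ss on first dose: D_load = D_maint·R ≈ 2176 × 1.08501 ≈ 2360.98 mg.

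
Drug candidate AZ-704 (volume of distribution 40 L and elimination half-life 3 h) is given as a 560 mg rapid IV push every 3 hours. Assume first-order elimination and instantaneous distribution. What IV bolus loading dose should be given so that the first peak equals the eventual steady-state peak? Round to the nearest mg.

f = (1/2)^(3/3) ≈ 0.500000; accumulation ratio R = 1/(1−f) ≈ 2.00000.
Loading dose to hit Cmax,ss on first dose: D_load = D_maint·R ≈ 560 × 2.00000 ≈ 1120.00 mg.

1120 mg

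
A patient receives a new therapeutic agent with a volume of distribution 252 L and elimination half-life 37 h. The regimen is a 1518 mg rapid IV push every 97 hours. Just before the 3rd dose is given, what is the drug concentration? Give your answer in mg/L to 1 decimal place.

f = (1/2)^(τ/t½) = (1/2)^(97/37) ≈ 0.1625.
C₀ = D/Vd = 1518/252 ≈ 6.024 mg/L.
Before the 3rd dose, 2 doses have been given. Superposition: Cmin = C₀·(f + f²).
≈ 6.024 × (0.1625 + 0.0264) ≈ 6.024 × 0.1889 ≈ 1.138 mg/L.

1.1 mg/L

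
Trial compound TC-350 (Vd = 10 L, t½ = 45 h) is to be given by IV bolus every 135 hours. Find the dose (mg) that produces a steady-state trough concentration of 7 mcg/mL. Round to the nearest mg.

τ/t½ = 135/45 ≈ 3, so f = (1/2)^(135/45) ≈ 0.125000.
Cmin,ss = (D/Vd)·f/(1−f), so D = Cmin,ss·Vd·(1−f)/f.
D = 7 × 10 × (1−f)/f ≈ 7 × 10 × 7.00000 ≈ 490.00 mg.

490 mg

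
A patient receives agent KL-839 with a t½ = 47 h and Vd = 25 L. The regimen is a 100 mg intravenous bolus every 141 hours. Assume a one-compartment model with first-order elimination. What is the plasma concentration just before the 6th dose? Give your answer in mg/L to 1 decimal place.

f = (1/2)^(τ/t½) = (1/2)^(141/47) ≈ 0.1250.
C₀ = D/Vd = 100/25 ≈ 4.000 mg/L.
Before the 6th dose, 5 doses have been given. Superposition: Cmin = C₀·(f + f² + … + f^5).
≈ 4.000 × (0.1250 + 0.0156 + 0.0020 + 0.0002 + 0.0000) ≈ 4.000 × 0.1428 ≈ 0.571 mg/L.

0.6 mg/L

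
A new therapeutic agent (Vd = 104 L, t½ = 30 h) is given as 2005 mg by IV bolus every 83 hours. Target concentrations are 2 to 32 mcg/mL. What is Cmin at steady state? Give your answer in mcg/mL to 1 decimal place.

k = ln2/t½ = ln2/30 ≈ 0.023105 h⁻¹; fraction remaining f = e^(−kτ) = e^(−0.023105×83) ≈ 0.1469.
Each bolus raises the concentration by D/Vd = 2005/104 ≈ 19.279 mcg/mL.
Steady-state trough Cmin,ss = C₀·f/(1−f) ≈ 19.279 × 0.1469/0.8531 ≈ 3.320 mcg/mL.
Trough 3.3 mcg/mL vs MEC 2 mcg/mL: adequate.

3.3 mcg/mL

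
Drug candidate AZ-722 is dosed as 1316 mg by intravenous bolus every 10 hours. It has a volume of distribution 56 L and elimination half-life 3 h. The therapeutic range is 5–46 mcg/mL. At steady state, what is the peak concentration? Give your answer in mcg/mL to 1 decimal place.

26.1 mcg/mL

Over one 10-h interval, 10/3 ≈ 3.3333 half-lives elapse, leaving f ≈ 0.0992 of each dose.
At steady state, accumulation factor R = 1/(1 − e^(−kτ)) ≈ 1.1101.
Each bolus raises the concentration by D/Vd = 1316/56 ≈ 23.500 mcg/mL.
Cmax,ss = C₀/(1 − f) ≈ 23.500/0.9008 ≈ 26.088 mcg/mL.
Peak 26.1 mcg/mL vs MTC 46 mcg/mL: below toxic threshold.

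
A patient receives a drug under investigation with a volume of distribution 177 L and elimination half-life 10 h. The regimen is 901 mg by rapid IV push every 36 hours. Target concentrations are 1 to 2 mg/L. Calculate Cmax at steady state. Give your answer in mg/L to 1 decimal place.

k = ln2/t½ = ln2/10 ≈ 0.069315 h⁻¹; fraction remaining f = e^(−kτ) = e^(−0.069315×36) ≈ 0.0825.
Accumulation ratio R = 1/(1 − f) ≈ 1/0.9175 ≈ 1.0899.
Each bolus raises the concentration by D/Vd = 901/177 ≈ 5.090 mg/L.
Cmax,ss = C₀/(1 − f) ≈ 5.090/0.9175 ≈ 5.548 mg/L.
Peak 5.5 mg/L vs MTC 2 mg/L: exceeds toxic threshold.

5.5 mg/L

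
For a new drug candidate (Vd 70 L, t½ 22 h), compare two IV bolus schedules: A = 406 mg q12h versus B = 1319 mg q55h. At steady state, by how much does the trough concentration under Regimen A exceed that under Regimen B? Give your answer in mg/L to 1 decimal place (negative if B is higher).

8.6 mg/L

Regimen A: f = (1/2)^(12/22) ≈ 0.6852; Cmin,ss = (406/70)·f/(1−f) ≈ 12.624 mg/L.
Regimen B: f = (1/2)^(55/22) ≈ 0.1768; Cmin,ss = (1319/70)·f/(1−f) ≈ 4.047 mg/L.
Difference ≈ 12.624 − 4.047 ≈ 8.577 mg/L.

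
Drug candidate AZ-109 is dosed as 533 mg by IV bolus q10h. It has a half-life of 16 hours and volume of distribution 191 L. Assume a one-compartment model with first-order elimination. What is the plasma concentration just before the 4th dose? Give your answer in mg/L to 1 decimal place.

3.7 mg/L

f = (1/2)^(τ/t½) = (1/2)^(10/16) ≈ 0.6484.
C₀ = D/Vd = 533/191 ≈ 2.791 mg/L.
Before the 4th dose, 3 doses have been given. Superposition: Cmin = C₀·(f + f² + … + f^3).
≈ 2.791 × (0.6484 + 0.4204 + 0.2726) ≈ 2.791 × 1.3414 ≈ 3.744 mg/L.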